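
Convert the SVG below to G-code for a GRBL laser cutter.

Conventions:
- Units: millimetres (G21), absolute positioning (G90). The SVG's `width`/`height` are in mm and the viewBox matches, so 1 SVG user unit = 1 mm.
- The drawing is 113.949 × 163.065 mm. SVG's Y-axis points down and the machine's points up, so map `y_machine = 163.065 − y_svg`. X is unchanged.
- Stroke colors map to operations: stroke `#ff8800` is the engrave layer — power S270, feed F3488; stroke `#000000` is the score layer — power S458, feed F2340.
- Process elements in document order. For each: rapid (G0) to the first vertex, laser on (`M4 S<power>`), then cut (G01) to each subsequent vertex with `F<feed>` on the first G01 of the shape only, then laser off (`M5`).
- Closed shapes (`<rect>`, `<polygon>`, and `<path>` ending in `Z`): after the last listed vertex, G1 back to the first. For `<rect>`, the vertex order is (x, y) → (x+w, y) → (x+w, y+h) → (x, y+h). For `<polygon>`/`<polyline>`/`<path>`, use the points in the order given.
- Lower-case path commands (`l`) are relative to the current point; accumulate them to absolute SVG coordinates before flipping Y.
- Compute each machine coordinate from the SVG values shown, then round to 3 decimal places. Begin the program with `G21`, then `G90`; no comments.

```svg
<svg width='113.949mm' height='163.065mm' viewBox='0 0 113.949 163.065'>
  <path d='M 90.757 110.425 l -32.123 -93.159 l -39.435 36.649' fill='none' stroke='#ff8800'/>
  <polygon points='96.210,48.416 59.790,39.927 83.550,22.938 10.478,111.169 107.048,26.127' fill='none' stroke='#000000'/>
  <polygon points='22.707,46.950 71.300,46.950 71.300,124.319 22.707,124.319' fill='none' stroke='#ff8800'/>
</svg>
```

Since the viewBox matches the mm dimensions, user units are millimetres directly. The only transform is the Y-flip y_m = 163.065 − y_svg.

Shape 1 is a open polyline drawn with `<path>`. Its stroke #ff8800 means engrave at S270, F3488. After flipping Y the toolpath is (90.757,52.640) → (58.634,145.799) → (19.199,109.150).

Shape 2 is a closed polygon drawn with `<polygon>`. Its stroke #000000 means score at S458, F2340. After flipping Y the toolpath is (96.210,114.649) → (59.790,123.138) → (83.550,140.127) → (10.478,51.896) → (107.048,136.938) → (96.210,114.649), returning to the start.

Shape 3 is a rectangle drawn with `<polygon>`. Its stroke #ff8800 means engrave at S270, F3488. After flipping Y the toolpath is (22.707,116.115) → (71.300,116.115) → (71.300,38.746) → (22.707,38.746) → (22.707,116.115), returning to the start.

G21
G90
G0 X90.757 Y52.640
M4 S270
G01 X58.634 Y145.799 F3488
G01 X19.199 Y109.150
M5
G0 X96.210 Y114.649
M4 S458
G01 X59.790 Y123.138 F2340
G01 X83.550 Y140.127
G01 X10.478 Y51.896
G01 X107.048 Y136.938
G01 X96.210 Y114.649
M5
G0 X22.707 Y116.115
M4 S270
G01 X71.300 Y116.115 F3488
G01 X71.300 Y38.746
G01 X22.707 Y38.746
G01 X22.707 Y116.115
M5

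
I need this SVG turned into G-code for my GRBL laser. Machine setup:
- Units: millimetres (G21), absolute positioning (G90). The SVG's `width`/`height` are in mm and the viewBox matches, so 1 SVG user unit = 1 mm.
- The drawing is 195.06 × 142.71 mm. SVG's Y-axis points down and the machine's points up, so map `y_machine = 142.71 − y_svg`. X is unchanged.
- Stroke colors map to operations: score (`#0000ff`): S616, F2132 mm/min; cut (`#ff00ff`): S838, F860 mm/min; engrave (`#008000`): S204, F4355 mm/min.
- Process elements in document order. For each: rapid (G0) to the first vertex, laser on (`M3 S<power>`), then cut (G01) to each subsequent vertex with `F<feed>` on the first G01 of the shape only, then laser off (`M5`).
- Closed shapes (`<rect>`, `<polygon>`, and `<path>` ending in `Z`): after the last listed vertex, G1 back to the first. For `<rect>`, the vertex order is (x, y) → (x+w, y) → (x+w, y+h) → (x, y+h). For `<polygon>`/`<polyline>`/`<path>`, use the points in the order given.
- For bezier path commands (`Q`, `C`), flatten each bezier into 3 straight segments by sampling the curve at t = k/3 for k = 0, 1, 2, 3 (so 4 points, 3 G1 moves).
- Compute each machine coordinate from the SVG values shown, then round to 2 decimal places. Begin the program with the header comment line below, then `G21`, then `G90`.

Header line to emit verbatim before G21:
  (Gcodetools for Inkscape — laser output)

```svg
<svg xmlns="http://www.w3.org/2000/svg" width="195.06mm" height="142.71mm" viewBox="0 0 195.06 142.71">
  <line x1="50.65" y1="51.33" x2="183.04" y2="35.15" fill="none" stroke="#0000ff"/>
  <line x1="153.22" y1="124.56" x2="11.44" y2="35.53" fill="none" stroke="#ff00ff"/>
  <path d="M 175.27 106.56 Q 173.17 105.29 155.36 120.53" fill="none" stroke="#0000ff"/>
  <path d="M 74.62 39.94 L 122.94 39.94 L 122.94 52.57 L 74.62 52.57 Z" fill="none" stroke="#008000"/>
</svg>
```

viewBox `0 0 195.06 142.71` with mm width/height → 1 unit = 1 mm. Flip: y_m = 142.71 − y_svg.

**Shape 1** — `<line>` line segment, stroke `#0000ff` → score (S616, F2132). Machine vertices: (50.65,91.38) → (183.04,107.56). Open path.

**Shape 2** — `<line>` line segment, stroke `#ff00ff` → cut (S838, F860). Machine vertices: (153.22,18.15) → (11.44,107.18). Open path.

**Shape 3** — `<path>` quadratic bezier, stroke `#0000ff` → score (S616, F2132). Control points (SVG): P0=(175.27,106.56), P1=(173.17,105.29), P2=(155.36,120.53); sampled at t=k/3. Machine vertices: (175.27,36.15) → (172.12,35.16) → (165.49,30.51) → (155.36,22.18). Open path.

**Shape 4** — `<path>` rectangle, stroke `#008000` → engrave (S204, F4355). Machine vertices: (74.62,102.77) → (122.94,102.77) → (122.94,90.14) → (74.62,90.14) → (74.62,102.77). Closed: final G1 returns to the first vertex.

(Gcodetools for Inkscape — laser output)
G21
G90
G0 X50.65 Y91.38
M3 S616
G01 X183.04 Y107.56 F2132
M5
G0 X153.22 Y18.15
M3 S838
G01 X11.44 Y107.18 F860
M5
G0 X175.27 Y36.15
M3 S616
G01 X172.12 Y35.16 F2132
G01 X165.49 Y30.51
G01 X155.36 Y22.18
M5
G0 X74.62 Y102.77
M3 S204
G01 X122.94 Y102.77 F4355
G01 X122.94 Y90.14
G01 X74.62 Y90.14
G01 X74.62 Y102.77
M5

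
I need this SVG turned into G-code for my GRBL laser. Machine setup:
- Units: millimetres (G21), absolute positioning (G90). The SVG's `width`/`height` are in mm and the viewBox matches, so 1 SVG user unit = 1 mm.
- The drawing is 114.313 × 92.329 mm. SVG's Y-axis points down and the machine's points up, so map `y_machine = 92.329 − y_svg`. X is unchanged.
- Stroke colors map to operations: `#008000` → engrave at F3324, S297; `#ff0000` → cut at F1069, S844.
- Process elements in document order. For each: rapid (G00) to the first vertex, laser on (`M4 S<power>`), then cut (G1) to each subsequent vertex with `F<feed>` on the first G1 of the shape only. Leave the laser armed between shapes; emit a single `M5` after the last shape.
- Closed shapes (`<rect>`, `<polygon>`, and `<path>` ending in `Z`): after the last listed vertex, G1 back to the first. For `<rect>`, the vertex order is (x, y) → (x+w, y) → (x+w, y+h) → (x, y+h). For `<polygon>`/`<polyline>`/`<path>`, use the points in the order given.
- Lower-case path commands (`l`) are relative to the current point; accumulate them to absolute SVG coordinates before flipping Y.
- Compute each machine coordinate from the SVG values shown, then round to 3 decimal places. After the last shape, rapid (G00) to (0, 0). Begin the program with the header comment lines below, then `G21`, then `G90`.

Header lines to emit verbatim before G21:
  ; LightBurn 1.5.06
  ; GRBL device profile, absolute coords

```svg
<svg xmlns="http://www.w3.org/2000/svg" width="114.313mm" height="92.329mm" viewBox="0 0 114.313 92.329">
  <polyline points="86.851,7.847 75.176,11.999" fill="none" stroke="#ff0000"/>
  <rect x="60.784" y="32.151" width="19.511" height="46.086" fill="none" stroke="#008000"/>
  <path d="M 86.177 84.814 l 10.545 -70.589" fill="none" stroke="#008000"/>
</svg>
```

; LightBurn 1.5.06
; GRBL device profile, absolute coords
G21
G90
G00 X86.851 Y84.482
M4 S844
G1 X75.176 Y80.330 F1069
G00 X60.784 Y60.178
M4 S297
G1 X80.295 Y60.178 F3324
G1 X80.295 Y14.092
G1 X60.784 Y14.092
G1 X60.784 Y60.178
G00 X86.177 Y7.515
M4 S297
G1 X96.722 Y78.104 F3324
M5
G00 X0.000 Y0.000

1 u = 1 mm; y_m = 92.329 − y.

[1] `<polyline>` line segment, #ff0000→cut S844 F1069: (86.851,84.482) → (75.176,80.330)

[2] `<rect>` rectangle, #008000→engrave S297 F3324: (60.784,60.178) → (80.295,60.178) → (80.295,14.092) → (60.784,14.092) → (60.784,60.178) (closed)

[3] `<path>` line segment, #008000→engrave S297 F3324: (86.177,7.515) → (96.722,78.104)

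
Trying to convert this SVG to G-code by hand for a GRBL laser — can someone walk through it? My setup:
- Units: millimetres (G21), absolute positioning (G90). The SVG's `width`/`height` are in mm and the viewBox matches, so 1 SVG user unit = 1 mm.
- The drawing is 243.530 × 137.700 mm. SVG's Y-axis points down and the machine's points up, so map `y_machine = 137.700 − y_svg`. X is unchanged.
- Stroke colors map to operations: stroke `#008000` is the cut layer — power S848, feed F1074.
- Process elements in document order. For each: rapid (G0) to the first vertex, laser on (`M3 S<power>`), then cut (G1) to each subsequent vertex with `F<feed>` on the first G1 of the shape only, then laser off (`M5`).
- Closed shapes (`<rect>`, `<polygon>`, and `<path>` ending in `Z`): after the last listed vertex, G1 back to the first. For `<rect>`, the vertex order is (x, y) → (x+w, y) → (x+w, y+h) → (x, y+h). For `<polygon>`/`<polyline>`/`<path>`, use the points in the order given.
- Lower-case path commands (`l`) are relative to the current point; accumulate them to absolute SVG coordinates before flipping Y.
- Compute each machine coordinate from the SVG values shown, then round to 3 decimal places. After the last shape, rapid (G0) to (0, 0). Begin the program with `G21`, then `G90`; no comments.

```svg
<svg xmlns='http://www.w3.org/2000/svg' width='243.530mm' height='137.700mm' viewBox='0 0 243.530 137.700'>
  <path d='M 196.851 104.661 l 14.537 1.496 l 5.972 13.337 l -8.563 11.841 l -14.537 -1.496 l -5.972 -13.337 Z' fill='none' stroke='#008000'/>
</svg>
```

1 u = 1 mm; y_m = 137.700 − y.

[1] `<path>` regular polygon, #008000→cut S848 F1074: (196.851,33.039) → (211.388,31.543) → (217.360,18.206) → (208.797,6.365) → (194.260,7.861) → (188.288,21.198) → (196.851,33.039) (closed)

G21
G90
G0 X196.851 Y33.039
M3 S848
G1 X211.388 Y31.543 F1074
G1 X217.360 Y18.206
G1 X208.797 Y6.365
G1 X194.260 Y7.861
G1 X188.288 Y21.198
G1 X196.851 Y33.039
M5
G0 X0.000 Y0.000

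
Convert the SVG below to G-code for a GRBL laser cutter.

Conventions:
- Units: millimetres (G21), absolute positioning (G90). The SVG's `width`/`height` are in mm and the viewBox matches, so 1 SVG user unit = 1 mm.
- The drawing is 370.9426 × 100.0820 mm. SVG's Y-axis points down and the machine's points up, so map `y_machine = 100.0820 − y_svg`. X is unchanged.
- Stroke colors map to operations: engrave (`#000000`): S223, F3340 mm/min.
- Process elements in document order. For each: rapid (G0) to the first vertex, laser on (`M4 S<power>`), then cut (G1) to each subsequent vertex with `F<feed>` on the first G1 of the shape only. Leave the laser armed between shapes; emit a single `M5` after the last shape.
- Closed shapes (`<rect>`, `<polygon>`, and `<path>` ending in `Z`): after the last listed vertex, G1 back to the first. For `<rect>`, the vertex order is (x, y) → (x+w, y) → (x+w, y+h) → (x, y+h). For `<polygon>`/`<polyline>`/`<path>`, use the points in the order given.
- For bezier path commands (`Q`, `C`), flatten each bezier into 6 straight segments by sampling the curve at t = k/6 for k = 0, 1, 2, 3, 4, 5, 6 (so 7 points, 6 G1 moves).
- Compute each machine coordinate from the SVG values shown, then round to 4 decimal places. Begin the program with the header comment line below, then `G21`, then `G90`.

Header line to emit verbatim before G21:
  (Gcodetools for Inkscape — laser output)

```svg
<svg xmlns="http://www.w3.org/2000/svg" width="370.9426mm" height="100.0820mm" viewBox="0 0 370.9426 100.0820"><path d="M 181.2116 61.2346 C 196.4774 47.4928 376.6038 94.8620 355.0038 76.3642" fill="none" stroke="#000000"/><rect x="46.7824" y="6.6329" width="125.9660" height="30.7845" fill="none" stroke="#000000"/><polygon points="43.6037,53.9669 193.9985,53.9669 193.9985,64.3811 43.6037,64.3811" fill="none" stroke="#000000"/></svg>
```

(Gcodetools for Inkscape — laser output)
G21
G90
G0 X181.2116 Y38.8474
M4 S223
G1 X200.8857 Y41.2136 F3340
G1 X237.8536 Y36.9218
G1 X281.9324 Y29.4991
G1 X322.9390 Y22.4728
G1 X350.6904 Y19.3700
G1 X355.0038 Y23.7178
G0 X46.7824 Y93.4491
M4 S223
G1 X172.7484 Y93.4491 F3340
G1 X172.7484 Y62.6646
G1 X46.7824 Y62.6646
G1 X46.7824 Y93.4491
G0 X43.6037 Y46.1151
M4 S223
G1 X193.9985 Y46.1151 F3340
G1 X193.9985 Y35.7009
G1 X43.6037 Y35.7009
G1 X43.6037 Y46.1151
M5

Since the viewBox matches the mm dimensions, user units are millimetres directly. The only transform is the Y-flip y_m = 100.0820 − y_svg.

Shape 1 is a cubic bezier drawn with `<path>`. Its stroke #000000 means engrave at S223, F3340. After flipping Y the toolpath is (181.2116,38.8474) → (200.8857,41.2136) → (237.8536,36.9218) → (281.9324,29.4991) → (322.9390,22.4728) → (350.6904,19.3700) → (355.0038,23.7178).

Shape 2 is a rectangle drawn with `<rect>`. Its stroke #000000 means engrave at S223, F3340. After flipping Y the toolpath is (46.7824,93.4491) → (172.7484,93.4491) → (172.7484,62.6646) → (46.7824,62.6646) → (46.7824,93.4491), returning to the start.

Shape 3 is a rectangle drawn with `<polygon>`. Its stroke #000000 means engrave at S223, F3340. After flipping Y the toolpath is (43.6037,46.1151) → (193.9985,46.1151) → (193.9985,35.7009) → (43.6037,35.7009) → (43.6037,46.1151), returning to the start.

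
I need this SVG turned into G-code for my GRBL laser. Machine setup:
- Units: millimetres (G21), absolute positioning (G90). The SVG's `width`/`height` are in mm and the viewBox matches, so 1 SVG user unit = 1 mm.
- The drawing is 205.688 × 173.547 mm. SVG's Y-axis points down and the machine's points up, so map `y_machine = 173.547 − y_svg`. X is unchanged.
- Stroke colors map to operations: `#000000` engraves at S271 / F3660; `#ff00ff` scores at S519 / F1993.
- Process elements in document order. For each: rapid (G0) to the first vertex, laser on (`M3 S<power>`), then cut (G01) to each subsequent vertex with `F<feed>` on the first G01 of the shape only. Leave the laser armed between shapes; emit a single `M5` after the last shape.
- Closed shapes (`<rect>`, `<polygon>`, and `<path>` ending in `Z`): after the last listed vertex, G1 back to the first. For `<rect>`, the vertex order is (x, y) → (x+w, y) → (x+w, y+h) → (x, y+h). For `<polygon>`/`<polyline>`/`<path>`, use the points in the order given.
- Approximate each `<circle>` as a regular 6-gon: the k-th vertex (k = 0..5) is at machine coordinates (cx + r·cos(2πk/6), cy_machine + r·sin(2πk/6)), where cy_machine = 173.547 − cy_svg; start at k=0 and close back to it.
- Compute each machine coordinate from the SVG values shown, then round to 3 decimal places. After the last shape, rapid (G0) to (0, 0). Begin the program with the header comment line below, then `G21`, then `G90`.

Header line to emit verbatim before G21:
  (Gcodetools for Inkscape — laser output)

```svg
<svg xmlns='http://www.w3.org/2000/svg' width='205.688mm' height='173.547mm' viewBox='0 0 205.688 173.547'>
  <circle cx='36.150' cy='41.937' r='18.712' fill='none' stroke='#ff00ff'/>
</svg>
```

(Gcodetools for Inkscape — laser output)
G21
G90
G0 X54.862 Y131.610
M3 S519
G01 X45.506 Y147.815 F1993
G01 X26.794 Y147.815
G01 X17.438 Y131.610
G01 X26.794 Y115.405
G01 X45.506 Y115.405
G01 X54.862 Y131.610
M5
G0 X0.000 Y0.000

Since the viewBox matches the mm dimensions, user units are millimetres directly. The only transform is the Y-flip y_m = 173.547 − y_svg.

Shape 1 is a circle drawn with `<circle>`. Its stroke #ff00ff means score at S519, F1993. After flipping Y the toolpath is (54.862,131.610) → (45.506,147.815) → (26.794,147.815) → (17.438,131.610) → (26.794,115.405) → (45.506,115.405) → (54.862,131.610), returning to the start.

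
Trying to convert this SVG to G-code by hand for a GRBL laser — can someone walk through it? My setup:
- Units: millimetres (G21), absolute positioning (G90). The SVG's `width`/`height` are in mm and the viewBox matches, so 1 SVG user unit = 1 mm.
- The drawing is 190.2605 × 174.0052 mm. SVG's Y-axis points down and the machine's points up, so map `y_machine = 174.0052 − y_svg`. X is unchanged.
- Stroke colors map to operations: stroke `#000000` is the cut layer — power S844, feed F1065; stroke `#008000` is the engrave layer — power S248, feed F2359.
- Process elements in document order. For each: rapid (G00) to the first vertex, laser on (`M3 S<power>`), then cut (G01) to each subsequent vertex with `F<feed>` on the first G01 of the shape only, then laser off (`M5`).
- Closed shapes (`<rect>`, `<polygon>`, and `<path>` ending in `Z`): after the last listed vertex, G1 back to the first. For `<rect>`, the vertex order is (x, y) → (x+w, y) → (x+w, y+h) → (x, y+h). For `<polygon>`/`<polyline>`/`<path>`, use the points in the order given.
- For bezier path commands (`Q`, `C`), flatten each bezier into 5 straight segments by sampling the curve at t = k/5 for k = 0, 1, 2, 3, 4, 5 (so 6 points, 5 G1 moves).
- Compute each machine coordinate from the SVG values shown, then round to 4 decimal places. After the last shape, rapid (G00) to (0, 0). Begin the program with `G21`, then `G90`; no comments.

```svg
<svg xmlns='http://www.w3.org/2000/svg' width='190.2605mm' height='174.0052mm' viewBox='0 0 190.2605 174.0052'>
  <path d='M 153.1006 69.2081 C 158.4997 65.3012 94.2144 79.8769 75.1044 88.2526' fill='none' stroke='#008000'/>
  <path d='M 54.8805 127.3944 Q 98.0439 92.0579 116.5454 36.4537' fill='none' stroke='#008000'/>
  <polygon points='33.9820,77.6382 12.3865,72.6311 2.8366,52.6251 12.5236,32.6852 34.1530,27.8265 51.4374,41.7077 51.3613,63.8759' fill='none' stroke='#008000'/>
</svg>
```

G21
G90
G00 X153.1006 Y104.7971
M3 S248
G01 X148.8968 Y105.1208 F2359
G01 X133.4820 Y102.1934
G01 X112.3695 Y97.1998
G01 X91.0726 Y91.3246
G01 X75.1044 Y85.7526
M5
G00 X54.8805 Y46.6108
M3 S248
G01 X71.1594 Y61.5561 F2359
G01 X85.4653 Y78.1228
G01 X97.7983 Y96.3110
G01 X108.1583 Y116.1205
G01 X116.5454 Y137.5515
M5
G00 X33.9820 Y96.3670
M3 S248
G01 X12.3865 Y101.3741 F2359
G01 X2.8366 Y121.3801
G01 X12.5236 Y141.3200
G01 X34.1530 Y146.1787
G01 X51.4374 Y132.2975
G01 X51.3613 Y110.1293
G01 X33.9820 Y96.3670
M5
G00 X0.0000 Y0.0000

Since the viewBox matches the mm dimensions, user units are millimetres directly. The only transform is the Y-flip y_m = 174.0052 − y_svg.

Shape 1 is a cubic bezier drawn with `<path>`. Its stroke #008000 means engrave at S248, F2359. After flipping Y the toolpath is (153.1006,104.7971) → (148.8968,105.1208) → (133.4820,102.1934) → (112.3695,97.1998) → (91.0726,91.3246) → (75.1044,85.7526).

Shape 2 is a quadratic bezier drawn with `<path>`. Its stroke #008000 means engrave at S248, F2359. After flipping Y the toolpath is (54.8805,46.6108) → (71.1594,61.5561) → (85.4653,78.1228) → (97.7983,96.3110) → (108.1583,116.1205) → (116.5454,137.5515).

Shape 3 is a regular polygon drawn with `<polygon>`. Its stroke #008000 means engrave at S248, F2359. After flipping Y the toolpath is (33.9820,96.3670) → (12.3865,101.3741) → (2.8366,121.3801) → (12.5236,141.3200) → (34.1530,146.1787) → (51.4374,132.2975) → (51.3613,110.1293) → (33.9820,96.3670), returning to the start.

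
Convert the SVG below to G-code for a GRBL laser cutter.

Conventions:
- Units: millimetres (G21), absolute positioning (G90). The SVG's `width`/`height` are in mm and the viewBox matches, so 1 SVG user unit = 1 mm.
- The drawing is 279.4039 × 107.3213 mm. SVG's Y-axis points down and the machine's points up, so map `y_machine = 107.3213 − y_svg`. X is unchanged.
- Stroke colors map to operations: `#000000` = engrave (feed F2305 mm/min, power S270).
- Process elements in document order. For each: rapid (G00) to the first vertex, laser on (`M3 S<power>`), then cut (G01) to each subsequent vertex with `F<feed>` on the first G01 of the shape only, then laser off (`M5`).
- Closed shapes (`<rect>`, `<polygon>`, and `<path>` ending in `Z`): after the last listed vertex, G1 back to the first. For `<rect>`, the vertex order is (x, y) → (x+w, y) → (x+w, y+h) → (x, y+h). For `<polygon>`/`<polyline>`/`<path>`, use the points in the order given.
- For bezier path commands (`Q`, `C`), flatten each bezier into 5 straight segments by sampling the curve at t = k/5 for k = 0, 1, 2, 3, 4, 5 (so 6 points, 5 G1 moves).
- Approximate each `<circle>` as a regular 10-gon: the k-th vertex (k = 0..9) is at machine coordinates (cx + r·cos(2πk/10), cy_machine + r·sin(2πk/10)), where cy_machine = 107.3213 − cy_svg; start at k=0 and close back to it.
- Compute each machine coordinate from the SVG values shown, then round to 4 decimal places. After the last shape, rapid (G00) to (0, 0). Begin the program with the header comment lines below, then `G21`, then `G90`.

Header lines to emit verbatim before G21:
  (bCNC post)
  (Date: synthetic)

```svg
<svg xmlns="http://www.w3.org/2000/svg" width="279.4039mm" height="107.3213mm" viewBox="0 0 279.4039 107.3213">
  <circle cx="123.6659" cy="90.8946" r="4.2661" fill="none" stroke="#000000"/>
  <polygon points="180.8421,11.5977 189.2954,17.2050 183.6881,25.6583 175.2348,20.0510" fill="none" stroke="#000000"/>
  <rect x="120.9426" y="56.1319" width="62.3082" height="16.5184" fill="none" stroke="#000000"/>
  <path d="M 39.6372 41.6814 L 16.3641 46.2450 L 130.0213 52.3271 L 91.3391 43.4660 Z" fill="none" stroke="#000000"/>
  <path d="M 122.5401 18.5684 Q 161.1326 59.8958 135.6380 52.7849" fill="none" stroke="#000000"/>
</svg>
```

viewBox `0 0 279.4039 107.3213` with mm width/height → 1 unit = 1 mm. Flip: y_m = 107.3213 − y_svg.

**Shape 1** — `<circle>` circle, stroke `#000000` → engrave (S270, F2305). Machine vertices: (127.9320,16.4267) → (127.1172,18.9343) → (124.9842,20.4840) → (122.3476,20.4840) → (120.2146,18.9343) → (119.3998,16.4267) → (120.2146,13.9191) → (122.3476,12.3694) → (124.9842,12.3694) → (127.1172,13.9191) → (127.9320,16.4267). Closed: final G1 returns to the first vertex.

**Shape 2** — `<polygon>` regular polygon, stroke `#000000` → engrave (S270, F2305). Machine vertices: (180.8421,95.7236) → (189.2954,90.1163) → (183.6881,81.6630) → (175.2348,87.2703) → (180.8421,95.7236). Closed: final G1 returns to the first vertex.

**Shape 3** — `<rect>` rectangle, stroke `#000000` → engrave (S270, F2305). Machine vertices: (120.9426,51.1894) → (183.2508,51.1894) → (183.2508,34.6710) → (120.9426,34.6710) → (120.9426,51.1894). Closed: final G1 returns to the first vertex.

**Shape 4** — `<path>` closed polygon, stroke `#000000` → engrave (S270, F2305). Machine vertices: (39.6372,65.6399) → (16.3641,61.0763) → (130.0213,54.9942) → (91.3391,63.8553) → (39.6372,65.6399). Closed: final G1 returns to the first vertex.

**Shape 5** — `<path>` quadratic bezier, stroke `#000000` → engrave (S270, F2305). Control points (SVG): P0=(122.5401,18.5684), P1=(161.1326,59.8958), P2=(135.6380,52.7849); sampled at t=k/5. Machine vertices: (122.5401,88.7529) → (135.4136,74.1595) → (143.1602,63.4411) → (145.7797,56.5978) → (143.2724,53.6296) → (135.6380,54.5364). Open path.

(bCNC post)
(Date: synthetic)
G21
G90
G00 X127.9320 Y16.4267
M3 S270
G01 X127.1172 Y18.9343 F2305
G01 X124.9842 Y20.4840
G01 X122.3476 Y20.4840
G01 X120.2146 Y18.9343
G01 X119.3998 Y16.4267
G01 X120.2146 Y13.9191
G01 X122.3476 Y12.3694
G01 X124.9842 Y12.3694
G01 X127.1172 Y13.9191
G01 X127.9320 Y16.4267
M5
G00 X180.8421 Y95.7236
M3 S270
G01 X189.2954 Y90.1163 F2305
G01 X183.6881 Y81.6630
G01 X175.2348 Y87.2703
G01 X180.8421 Y95.7236
M5
G00 X120.9426 Y51.1894
M3 S270
G01 X183.2508 Y51.1894 F2305
G01 X183.2508 Y34.6710
G01 X120.9426 Y34.6710
G01 X120.9426 Y51.1894
M5
G00 X39.6372 Y65.6399
M3 S270
G01 X16.3641 Y61.0763 F2305
G01 X130.0213 Y54.9942
G01 X91.3391 Y63.8553
G01 X39.6372 Y65.6399
M5
G00 X122.5401 Y88.7529
M3 S270
G01 X135.4136 Y74.1595 F2305
G01 X143.1602 Y63.4411
G01 X145.7797 Y56.5978
G01 X143.2724 Y53.6296
G01 X135.6380 Y54.5364
M5
G00 X0.0000 Y0.0000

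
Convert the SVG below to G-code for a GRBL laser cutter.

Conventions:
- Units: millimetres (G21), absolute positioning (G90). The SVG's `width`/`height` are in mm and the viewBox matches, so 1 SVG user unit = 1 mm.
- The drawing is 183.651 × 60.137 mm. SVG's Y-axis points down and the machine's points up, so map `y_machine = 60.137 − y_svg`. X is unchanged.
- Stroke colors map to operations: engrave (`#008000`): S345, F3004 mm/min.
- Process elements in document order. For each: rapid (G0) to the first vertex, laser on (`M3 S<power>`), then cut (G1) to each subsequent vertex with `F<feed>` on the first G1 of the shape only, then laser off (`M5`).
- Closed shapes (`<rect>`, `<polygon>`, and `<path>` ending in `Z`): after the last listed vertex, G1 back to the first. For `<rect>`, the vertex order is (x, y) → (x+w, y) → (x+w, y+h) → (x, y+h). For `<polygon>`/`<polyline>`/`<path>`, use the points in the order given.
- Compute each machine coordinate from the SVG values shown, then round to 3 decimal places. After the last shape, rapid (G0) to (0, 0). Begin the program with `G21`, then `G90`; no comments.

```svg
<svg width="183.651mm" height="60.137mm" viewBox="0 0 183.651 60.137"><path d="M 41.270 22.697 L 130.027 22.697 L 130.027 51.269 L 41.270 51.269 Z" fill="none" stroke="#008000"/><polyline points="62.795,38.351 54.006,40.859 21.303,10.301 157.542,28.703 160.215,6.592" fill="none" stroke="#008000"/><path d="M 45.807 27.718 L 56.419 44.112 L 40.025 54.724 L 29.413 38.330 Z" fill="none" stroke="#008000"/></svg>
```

viewBox `0 0 183.651 60.137` with mm width/height → 1 unit = 1 mm. Flip: y_m = 60.137 − y_svg.

**Shape 1** — `<path>` rectangle, stroke `#008000` → engrave (S345, F3004). Machine vertices: (41.270,37.440) → (130.027,37.440) → (130.027,8.868) → (41.270,8.868) → (41.270,37.440). Closed: final G1 returns to the first vertex.

**Shape 2** — `<polyline>` open polyline, stroke `#008000` → engrave (S345, F3004). Machine vertices: (62.795,21.786) → (54.006,19.278) → (21.303,49.836) → (157.542,31.434) → (160.215,53.545). Open path.

**Shape 3** — `<path>` regular polygon, stroke `#008000` → engrave (S345, F3004). Machine vertices: (45.807,32.419) → (56.419,16.025) → (40.025,5.413) → (29.413,21.807) → (45.807,32.419). Closed: final G1 returns to the first vertex.

G21
G90
G0 X41.270 Y37.440
M3 S345
G1 X130.027 Y37.440 F3004
G1 X130.027 Y8.868
G1 X41.270 Y8.868
G1 X41.270 Y37.440
M5
G0 X62.795 Y21.786
M3 S345
G1 X54.006 Y19.278 F3004
G1 X21.303 Y49.836
G1 X157.542 Y31.434
G1 X160.215 Y53.545
M5
G0 X45.807 Y32.419
M3 S345
G1 X56.419 Y16.025 F3004
G1 X40.025 Y5.413
G1 X29.413 Y21.807
G1 X45.807 Y32.419
M5
G0 X0.000 Y0.000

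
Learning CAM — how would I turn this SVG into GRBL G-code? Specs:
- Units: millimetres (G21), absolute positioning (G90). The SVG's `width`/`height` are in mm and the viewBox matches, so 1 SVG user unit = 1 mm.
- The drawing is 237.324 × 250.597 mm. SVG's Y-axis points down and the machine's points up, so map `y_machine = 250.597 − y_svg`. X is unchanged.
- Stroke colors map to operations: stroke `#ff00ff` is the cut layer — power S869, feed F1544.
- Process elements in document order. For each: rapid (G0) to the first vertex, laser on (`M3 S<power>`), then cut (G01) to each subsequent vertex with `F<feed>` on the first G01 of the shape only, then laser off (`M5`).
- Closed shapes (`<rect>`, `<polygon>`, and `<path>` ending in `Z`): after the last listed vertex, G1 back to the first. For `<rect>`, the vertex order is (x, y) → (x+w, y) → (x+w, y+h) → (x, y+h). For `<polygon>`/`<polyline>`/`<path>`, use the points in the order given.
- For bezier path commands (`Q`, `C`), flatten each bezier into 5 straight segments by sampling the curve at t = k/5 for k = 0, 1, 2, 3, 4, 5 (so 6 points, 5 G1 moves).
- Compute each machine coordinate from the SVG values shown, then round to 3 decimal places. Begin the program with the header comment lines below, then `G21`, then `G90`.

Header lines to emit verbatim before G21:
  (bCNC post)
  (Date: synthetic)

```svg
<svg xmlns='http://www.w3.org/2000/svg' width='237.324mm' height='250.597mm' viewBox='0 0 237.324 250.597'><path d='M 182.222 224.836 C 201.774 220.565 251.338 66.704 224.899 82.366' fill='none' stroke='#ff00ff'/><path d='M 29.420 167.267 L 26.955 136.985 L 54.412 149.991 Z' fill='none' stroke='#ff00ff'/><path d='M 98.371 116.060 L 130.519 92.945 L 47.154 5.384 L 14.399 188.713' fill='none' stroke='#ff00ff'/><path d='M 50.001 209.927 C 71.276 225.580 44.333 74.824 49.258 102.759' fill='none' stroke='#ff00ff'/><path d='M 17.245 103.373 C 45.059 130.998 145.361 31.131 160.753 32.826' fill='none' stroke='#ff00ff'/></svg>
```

(bCNC post)
(Date: synthetic)
G21
G90
G0 X182.222 Y25.761
M3 S869
G01 X196.707 Y43.721 F1544
G01 X213.305 Y82.266
G01 X226.929 Y126.078
G01 X232.490 Y159.838
G01 X224.899 Y168.231
M5
G0 X29.420 Y83.330
M3 S869
G01 X26.955 Y113.612 F1544
G01 X54.412 Y100.606
G01 X29.420 Y83.330
M5
G0 X98.371 Y134.537
M3 S869
G01 X130.519 Y157.652 F1544
G01 X47.154 Y245.213
G01 X14.399 Y61.884
M5
G0 X50.001 Y40.670
M3 S869
G01 X57.621 Y48.486 F1544
G01 X57.512 Y79.676
G01 X53.519 Y117.675
G01 X49.486 Y145.917
G01 X49.258 Y147.838
M5
G0 X17.245 Y147.224
M3 S869
G01 X41.373 Y144.116 F1544
G01 X75.343 Y160.611
G01 X111.599 Y185.715
G01 X142.588 Y208.433
G01 X160.753 Y217.771
M5

Since the viewBox matches the mm dimensions, user units are millimetres directly. The only transform is the Y-flip y_m = 250.597 − y_svg.

Shape 1 is a cubic bezier drawn with `<path>`. Its stroke #ff00ff means cut at S869, F1544. After flipping Y the toolpath is (182.222,25.761) → (196.707,43.721) → (213.305,82.266) → (226.929,126.078) → (232.490,159.838) → (224.899,168.231).

Shape 2 is a regular polygon drawn with `<path>`. Its stroke #ff00ff means cut at S869, F1544. After flipping Y the toolpath is (29.420,83.330) → (26.955,113.612) → (54.412,100.606) → (29.420,83.330), returning to the start.

Shape 3 is a open polyline drawn with `<path>`. Its stroke #ff00ff means cut at S869, F1544. After flipping Y the toolpath is (98.371,134.537) → (130.519,157.652) → (47.154,245.213) → (14.399,61.884).

Shape 4 is a cubic bezier drawn with `<path>`. Its stroke #ff00ff means cut at S869, F1544. After flipping Y the toolpath is (50.001,40.670) → (57.621,48.486) → (57.512,79.676) → (53.519,117.675) → (49.486,145.917) → (49.258,147.838).

Shape 5 is a cubic bezier drawn with `<path>`. Its stroke #ff00ff means cut at S869, F1544. After flipping Y the toolpath is (17.245,147.224) → (41.373,144.116) → (75.343,160.611) → (111.599,185.715) → (142.588,208.433) → (160.753,217.771).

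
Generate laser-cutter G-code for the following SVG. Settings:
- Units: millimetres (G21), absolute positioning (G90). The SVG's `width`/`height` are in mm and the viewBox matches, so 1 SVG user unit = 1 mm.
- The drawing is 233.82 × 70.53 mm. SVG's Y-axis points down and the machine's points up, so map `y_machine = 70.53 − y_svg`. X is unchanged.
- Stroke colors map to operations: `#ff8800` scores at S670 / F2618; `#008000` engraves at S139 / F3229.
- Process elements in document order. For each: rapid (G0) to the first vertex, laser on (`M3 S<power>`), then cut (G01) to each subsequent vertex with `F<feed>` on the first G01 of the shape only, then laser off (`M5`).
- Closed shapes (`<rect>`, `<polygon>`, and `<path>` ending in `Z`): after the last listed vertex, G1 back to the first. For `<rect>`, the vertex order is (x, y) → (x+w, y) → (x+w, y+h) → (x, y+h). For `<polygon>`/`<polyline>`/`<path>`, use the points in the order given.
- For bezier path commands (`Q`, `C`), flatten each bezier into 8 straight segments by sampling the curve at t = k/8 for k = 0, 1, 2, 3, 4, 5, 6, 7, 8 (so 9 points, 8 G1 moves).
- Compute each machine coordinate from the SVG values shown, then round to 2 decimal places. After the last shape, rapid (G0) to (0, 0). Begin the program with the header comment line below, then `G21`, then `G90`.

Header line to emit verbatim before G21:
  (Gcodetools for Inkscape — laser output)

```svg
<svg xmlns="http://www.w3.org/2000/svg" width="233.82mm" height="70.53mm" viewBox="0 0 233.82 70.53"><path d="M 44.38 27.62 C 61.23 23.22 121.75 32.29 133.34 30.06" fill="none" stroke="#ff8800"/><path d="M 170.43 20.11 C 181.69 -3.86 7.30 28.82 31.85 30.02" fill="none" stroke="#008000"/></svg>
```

(Gcodetools for Inkscape — laser output)
G21
G90
G0 X44.38 Y42.91
M3 S670
G01 X52.56 Y43.98 F2618
G01 X63.76 Y44.07
G01 X76.88 Y43.48
G01 X90.83 Y42.50
G01 X104.54 Y41.42
G01 X116.92 Y40.53
G01 X126.88 Y40.12
G01 X133.34 Y40.47
M5
G0 X170.43 Y50.42
M3 S139
G01 X166.70 Y56.93 F3229
G01 X150.07 Y59.15
G01 X125.06 Y58.13
G01 X96.16 Y54.90
G01 X67.88 Y50.49
G01 X44.73 Y45.94
G01 X31.22 Y42.26
G01 X31.85 Y40.51
M5
G0 X0.00 Y0.00

Since the viewBox matches the mm dimensions, user units are millimetres directly. The only transform is the Y-flip y_m = 70.53 − y_svg.

Shape 1 is a cubic bezier drawn with `<path>`. Its stroke #ff8800 means score at S670, F2618. After flipping Y the toolpath is (44.38,42.91) → (52.56,43.98) → (63.76,44.07) → (76.88,43.48) → (90.83,42.50) → (104.54,41.42) → (116.92,40.53) → (126.88,40.12) → (133.34,40.47).

Shape 2 is a cubic bezier drawn with `<path>`. Its stroke #008000 means engrave at S139, F3229. After flipping Y the toolpath is (170.43,50.42) → (166.70,56.93) → (150.07,59.15) → (125.06,58.13) → (96.16,54.90) → (67.88,50.49) → (44.73,45.94) → (31.22,42.26) → (31.85,40.51).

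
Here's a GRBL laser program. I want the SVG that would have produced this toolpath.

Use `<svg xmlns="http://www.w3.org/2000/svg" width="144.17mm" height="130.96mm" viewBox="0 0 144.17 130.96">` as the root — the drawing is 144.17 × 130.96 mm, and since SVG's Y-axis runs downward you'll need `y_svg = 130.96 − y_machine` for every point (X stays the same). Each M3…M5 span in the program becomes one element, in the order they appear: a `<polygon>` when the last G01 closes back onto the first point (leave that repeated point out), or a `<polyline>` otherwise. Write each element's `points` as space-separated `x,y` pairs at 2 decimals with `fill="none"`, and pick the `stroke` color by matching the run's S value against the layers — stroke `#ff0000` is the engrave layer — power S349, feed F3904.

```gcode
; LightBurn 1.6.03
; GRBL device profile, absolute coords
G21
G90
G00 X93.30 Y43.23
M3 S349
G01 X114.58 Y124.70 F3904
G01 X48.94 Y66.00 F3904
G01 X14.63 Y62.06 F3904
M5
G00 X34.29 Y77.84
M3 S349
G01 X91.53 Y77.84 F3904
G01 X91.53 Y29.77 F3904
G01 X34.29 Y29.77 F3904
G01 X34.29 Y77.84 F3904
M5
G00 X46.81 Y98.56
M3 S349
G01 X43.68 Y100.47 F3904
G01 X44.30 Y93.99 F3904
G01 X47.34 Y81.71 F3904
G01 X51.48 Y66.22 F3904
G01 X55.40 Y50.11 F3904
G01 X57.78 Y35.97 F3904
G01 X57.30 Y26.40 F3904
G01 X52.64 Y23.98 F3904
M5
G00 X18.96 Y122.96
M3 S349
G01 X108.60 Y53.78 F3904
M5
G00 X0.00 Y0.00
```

<svg xmlns="http://www.w3.org/2000/svg" width="144.17mm" height="130.96mm" viewBox="0 0 144.17 130.96">
  <polyline points="93.30,87.73 114.58,6.26 48.94,64.96 14.63,68.90" fill="none" stroke="#ff0000"/>
  <polygon points="34.29,53.12 91.53,53.12 91.53,101.19 34.29,101.19" fill="none" stroke="#ff0000"/>
  <polyline points="46.81,32.40 43.68,30.49 44.30,36.97 47.34,49.25 51.48,64.74 55.40,80.85 57.78,94.99 57.30,104.56 52.64,106.98" fill="none" stroke="#ff0000"/>
  <polyline points="18.96,8.00 108.60,77.18" fill="none" stroke="#ff0000"/>
</svg>

Machine Y-up, SVG Y-down with viewBox height 130.96, so y_svg = 130.96 − y_machine; X carries over. Every run uses S349, so all elements get stroke `#ff0000` (engrave).

Run 1: The run is open, so emit a `<polyline>` with points (Y-flipped): 93.30,87.73 114.58,6.26 48.94,64.96 14.63,68.90.

Run 2: The run returns to its start, so emit a `<polygon>` with points (Y-flipped): 34.29,53.12 91.53,53.12 91.53,101.19 34.29,101.19.

Run 3: The run is open, so emit a `<polyline>` with points (Y-flipped): 46.81,32.40 43.68,30.49 44.30,36.97 47.34,49.25 51.48,64.74 55.40,80.85 57.78,94.99 57.30,104.56 52.64,106.98.

Run 4: The run is open, so emit a `<polyline>` with points (Y-flipped): 18.96,8.00 108.60,77.18.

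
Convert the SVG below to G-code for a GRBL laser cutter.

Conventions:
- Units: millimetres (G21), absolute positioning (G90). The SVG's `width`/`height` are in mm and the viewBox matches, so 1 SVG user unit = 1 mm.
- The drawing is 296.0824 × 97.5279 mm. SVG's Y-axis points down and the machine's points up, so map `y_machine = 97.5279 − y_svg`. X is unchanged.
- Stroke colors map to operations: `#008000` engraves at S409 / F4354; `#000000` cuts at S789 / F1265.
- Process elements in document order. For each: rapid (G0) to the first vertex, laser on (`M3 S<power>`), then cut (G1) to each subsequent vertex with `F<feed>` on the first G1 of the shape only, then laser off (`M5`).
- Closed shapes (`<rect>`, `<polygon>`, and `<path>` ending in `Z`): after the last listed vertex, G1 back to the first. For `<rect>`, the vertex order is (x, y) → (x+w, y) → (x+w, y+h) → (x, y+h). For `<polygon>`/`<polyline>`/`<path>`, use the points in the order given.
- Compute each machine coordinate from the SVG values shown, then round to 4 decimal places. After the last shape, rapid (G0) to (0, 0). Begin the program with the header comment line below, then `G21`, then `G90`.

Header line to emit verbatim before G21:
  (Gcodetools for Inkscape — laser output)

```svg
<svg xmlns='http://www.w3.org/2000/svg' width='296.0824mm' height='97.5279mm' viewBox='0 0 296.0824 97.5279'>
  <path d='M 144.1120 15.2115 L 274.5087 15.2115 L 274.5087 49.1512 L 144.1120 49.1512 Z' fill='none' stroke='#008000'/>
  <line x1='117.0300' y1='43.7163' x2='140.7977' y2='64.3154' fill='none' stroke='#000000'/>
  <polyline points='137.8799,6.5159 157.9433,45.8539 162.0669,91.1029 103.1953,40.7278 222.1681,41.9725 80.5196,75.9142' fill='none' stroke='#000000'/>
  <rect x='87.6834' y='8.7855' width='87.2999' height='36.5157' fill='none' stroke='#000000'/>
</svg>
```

(Gcodetools for Inkscape — laser output)
G21
G90
G0 X144.1120 Y82.3164
M3 S409
G1 X274.5087 Y82.3164 F4354
G1 X274.5087 Y48.3767
G1 X144.1120 Y48.3767
G1 X144.1120 Y82.3164
M5
G0 X117.0300 Y53.8116
M3 S789
G1 X140.7977 Y33.2125 F1265
M5
G0 X137.8799 Y91.0120
M3 S789
G1 X157.9433 Y51.6740 F1265
G1 X162.0669 Y6.4250
G1 X103.1953 Y56.8001
G1 X222.1681 Y55.5554
G1 X80.5196 Y21.6137
M5
G0 X87.6834 Y88.7424
M3 S789
G1 X174.9833 Y88.7424 F1265
G1 X174.9833 Y52.2267
G1 X87.6834 Y52.2267
G1 X87.6834 Y88.7424
M5
G0 X0.0000 Y0.0000

Since the viewBox matches the mm dimensions, user units are millimetres directly. The only transform is the Y-flip y_m = 97.5279 − y_svg.

Shape 1 is a rectangle drawn with `<path>`. Its stroke #008000 means engrave at S409, F4354. After flipping Y the toolpath is (144.1120,82.3164) → (274.5087,82.3164) → (274.5087,48.3767) → (144.1120,48.3767) → (144.1120,82.3164), returning to the start.

Shape 2 is a line segment drawn with `<line>`. Its stroke #000000 means cut at S789, F1265. After flipping Y the toolpath is (117.0300,53.8116) → (140.7977,33.2125).

Shape 3 is a open polyline drawn with `<polyline>`. Its stroke #000000 means cut at S789, F1265. After flipping Y the toolpath is (137.8799,91.0120) → (157.9433,51.6740) → (162.0669,6.4250) → (103.1953,56.8001) → (222.1681,55.5554) → (80.5196,21.6137).

Shape 4 is a rectangle drawn with `<rect>`. Its stroke #000000 means cut at S789, F1265. After flipping Y the toolpath is (87.6834,88.7424) → (174.9833,88.7424) → (174.9833,52.2267) → (87.6834,52.2267) → (87.6834,88.7424), returning to the start.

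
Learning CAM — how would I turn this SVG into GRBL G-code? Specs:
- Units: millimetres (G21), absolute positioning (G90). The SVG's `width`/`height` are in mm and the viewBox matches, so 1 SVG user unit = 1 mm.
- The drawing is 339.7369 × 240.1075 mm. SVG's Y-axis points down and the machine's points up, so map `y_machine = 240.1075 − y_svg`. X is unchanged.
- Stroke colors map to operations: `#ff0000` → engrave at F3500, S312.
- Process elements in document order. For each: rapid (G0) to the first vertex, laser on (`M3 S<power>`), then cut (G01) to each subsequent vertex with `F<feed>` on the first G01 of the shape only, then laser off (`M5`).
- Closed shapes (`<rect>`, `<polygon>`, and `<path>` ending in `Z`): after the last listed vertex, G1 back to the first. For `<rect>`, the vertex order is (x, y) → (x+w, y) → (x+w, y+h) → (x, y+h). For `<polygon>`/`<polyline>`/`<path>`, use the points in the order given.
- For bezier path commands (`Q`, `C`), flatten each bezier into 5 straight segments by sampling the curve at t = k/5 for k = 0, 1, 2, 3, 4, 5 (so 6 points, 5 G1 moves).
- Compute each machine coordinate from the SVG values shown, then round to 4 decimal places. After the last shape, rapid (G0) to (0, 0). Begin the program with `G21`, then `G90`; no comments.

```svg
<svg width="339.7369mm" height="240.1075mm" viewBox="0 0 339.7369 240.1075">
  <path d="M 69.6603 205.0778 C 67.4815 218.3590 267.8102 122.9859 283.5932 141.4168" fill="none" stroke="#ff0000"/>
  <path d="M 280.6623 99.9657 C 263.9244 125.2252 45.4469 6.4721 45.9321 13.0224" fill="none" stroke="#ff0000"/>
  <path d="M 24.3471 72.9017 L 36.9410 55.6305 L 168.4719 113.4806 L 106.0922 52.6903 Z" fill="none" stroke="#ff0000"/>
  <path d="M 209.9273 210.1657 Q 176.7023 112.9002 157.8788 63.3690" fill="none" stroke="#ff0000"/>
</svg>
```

G21
G90
G0 X69.6603 Y35.0297
M3 S312
G01 X89.5575 Y38.3198 F3500
G01 X139.4779 Y57.0090
G01 X200.8431 Y80.4192
G01 X255.0743 Y97.8724
G01 X283.5932 Y98.6907
M5
G0 X280.6623 Y140.1418
M3 S312
G01 X249.7764 Y140.1131 F3500
G01 X190.6668 Y161.7202
G01 X123.5270 Y192.0361
G01 X68.5509 Y218.1334
G01 X45.9321 Y227.0851
M5
G0 X24.3471 Y167.2058
M3 S312
G01 X36.9410 Y184.4770 F3500
G01 X168.4719 Y126.6269
G01 X106.0922 Y187.4172
G01 X24.3471 Y167.2058
M5
G0 X209.9273 Y29.9418
M3 S312
G01 X197.2134 Y66.9386 F3500
G01 X185.6515 Y100.1167
G01 X175.2418 Y129.4761
G01 X165.9843 Y155.0166
G01 X157.8788 Y176.7385
M5
G0 X0.0000 Y0.0000

viewBox `0 0 339.7369 240.1075` with mm width/height → 1 unit = 1 mm. Flip: y_m = 240.1075 − y_svg.

**Shape 1** — `<path>` cubic bezier, stroke `#ff0000` → engrave (S312, F3500). Control points (SVG): P0=(69.6603,205.0778), P1=(67.4815,218.3590), P2=(267.8102,122.9859), P3=(283.5932,141.4168); sampled at t=k/5. Machine vertices: (69.6603,35.0297) → (89.5575,38.3198) → (139.4779,57.0090) → (200.8431,80.4192) → (255.0743,97.8724) → (283.5932,98.6907). Open path.

**Shape 2** — `<path>` cubic bezier, stroke `#ff0000` → engrave (S312, F3500). Control points (SVG): P0=(280.6623,99.9657), P1=(263.9244,125.2252), P2=(45.4469,6.4721), P3=(45.9321,13.0224); sampled at t=k/5. Machine vertices: (280.6623,140.1418) → (249.7764,140.1131) → (190.6668,161.7202) → (123.5270,192.0361) → (68.5509,218.1334) → (45.9321,227.0851). Open path.

**Shape 3** — `<path>` closed polygon, stroke `#ff0000` → engrave (S312, F3500). Machine vertices: (24.3471,167.2058) → (36.9410,184.4770) → (168.4719,126.6269) → (106.0922,187.4172) → (24.3471,167.2058). Closed: final G1 returns to the first vertex.

**Shape 4** — `<path>` quadratic bezier, stroke `#ff0000` → engrave (S312, F3500). Control points (SVG): P0=(209.9273,210.1657), P1=(176.7023,112.9002), P2=(157.8788,63.3690); sampled at t=k/5. Machine vertices: (209.9273,29.9418) → (197.2134,66.9386) → (185.6515,100.1167) → (175.2418,129.4761) → (165.9843,155.0166) → (157.8788,176.7385). Open path.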